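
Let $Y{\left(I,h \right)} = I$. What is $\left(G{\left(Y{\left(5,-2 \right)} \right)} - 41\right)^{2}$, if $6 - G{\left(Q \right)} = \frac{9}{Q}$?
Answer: $\frac{33856}{25} \approx 1354.2$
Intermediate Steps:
$G{\left(Q \right)} = 6 - \frac{9}{Q}$
$\left(G{\left(Y{\left(5,-2 \right)} \right)} - 41\right)^{2} = \left(\left(6 - \frac{9}{5}\right) - 41\right)^{2} = \left(\frac{21}{5} - 41\right)^{2} = \left(- \frac{184}{5}\right)^{2} = \frac{33856}{25}$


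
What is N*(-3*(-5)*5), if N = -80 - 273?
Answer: -26475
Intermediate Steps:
N = -353
N*(-3*(-5)*5) = -353*(-3*(-5))*5 = -5295*5 = -353*75 = -26475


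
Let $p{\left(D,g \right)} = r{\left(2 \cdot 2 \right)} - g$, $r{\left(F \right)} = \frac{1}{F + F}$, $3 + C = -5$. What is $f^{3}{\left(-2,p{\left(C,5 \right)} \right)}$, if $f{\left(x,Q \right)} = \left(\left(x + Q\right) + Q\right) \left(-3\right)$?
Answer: $\frac{2803221}{64} \approx 43800.0$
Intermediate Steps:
$C = -8$ ($C = -3 - 5 = -8$)
$r{\left(F \right)} = \frac{1}{2 F}$
$p{\left(D,g \right)} = \frac{1}{8} - g$ ($p{\left(D,g \right)} = \frac{1}{2 \cdot 2 \cdot 2} - g = \frac{1}{2 \cdot 4} - g = \frac{1}{2} \cdot \frac{1}{4} - g = \frac{1}{8} - g$)
$f{\left(x,Q \right)} = - 6 Q - 3 x$ ($f{\left(x,Q \right)} = \left(\left(Q + x\right) + Q\right) \left(-3\right) = \left(x + 2 Q\right) \left(-3\right) = - 6 Q - 3 x$)
$f^{3}{\left(-2,p{\left(C,5 \right)} \right)} = \left(- 6 \left(\frac{1}{8} - 5\right) - -6\right)^{3} = \left(- 6 \left(\frac{1}{8} - 5\right) + 6\right)^{3} = \left(\left(-6\right) \left(- \frac{39}{8}\right) + 6\right)^{3} = \left(\frac{117}{4} + 6\right)^{3} = \left(\frac{141}{4}\right)^{3} = \frac{2803221}{64}$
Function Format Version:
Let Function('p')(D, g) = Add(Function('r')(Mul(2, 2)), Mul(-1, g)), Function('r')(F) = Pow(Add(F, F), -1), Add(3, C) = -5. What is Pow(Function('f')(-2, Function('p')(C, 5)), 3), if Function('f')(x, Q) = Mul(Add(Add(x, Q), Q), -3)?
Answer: Rational(2803221, 64) ≈ 43800.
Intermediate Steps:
C = -8 (C = Add(-3, -5) = -8)
Function('r')(F) = Mul(Rational(1, 2), Pow(F, -1)) (Function('r')(F) = Pow(Mul(2, F), -1) = Mul(Rational(1, 2), Pow(F, -1)))
Function('p')(D, g) = Add(Rational(1, 8), Mul(-1, g)) (Function('p')(D, g) = Add(Mul(Rational(1, 2), Pow(Mul(2, 2), -1)), Mul(-1, g)) = Add(Mul(Rational(1, 2), Pow(4, -1)), Mul(-1, g)) = Add(Mul(Rational(1, 2), Rational(1, 4)), Mul(-1, g)) = Add(Rational(1, 8), Mul(-1, g)))
Function('f')(x, Q) = Add(Mul(-6, Q), Mul(-3, x)) (Function('f')(x, Q) = Mul(Add(Add(Q, x), Q), -3) = Mul(Add(x, Mul(2, Q)), -3) = Add(Mul(-6, Q), Mul(-3, x)))
Pow(Function('f')(-2, Function('p')(C, 5)), 3) = Pow(Add(Mul(-6, Add(Rational(1, 8), Mul(-1, 5))), Mul(-3, -2)), 3) = Pow(Add(Mul(-6, Add(Rational(1, 8), -5)), 6), 3) = Pow(Add(Mul(-6, Rational(-39, 8)), 6), 3) = Pow(Add(Rational(117, 4), 6), 3) = Pow(Rational(141, 4), 3) = Rational(2803221, 64)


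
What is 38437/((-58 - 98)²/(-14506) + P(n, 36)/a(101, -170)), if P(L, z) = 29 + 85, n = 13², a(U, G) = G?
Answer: -23696602685/1447701 ≈ -16368.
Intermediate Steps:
n = 169
P(L, z) = 114
38437/((-58 - 98)²/(-14506) + P(n, 36)/a(101, -170)) = 38437/((-58 - 98)²/(-14506) + 114/(-170)) = 38437/((-156)²*(-1/14506) + 114*(-1/170)) = 38437/(24336*(-1/14506) - 57/85) = 38437/(-12168/7253 - 57/85) = 38437/(-1447701/616505) = 38437*(-616505/1447701) = -23696602685/1447701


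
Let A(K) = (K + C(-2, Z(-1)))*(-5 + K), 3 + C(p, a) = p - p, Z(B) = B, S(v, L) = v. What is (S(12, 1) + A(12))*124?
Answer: 9300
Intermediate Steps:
C(p, a) = -3 (C(p, a) = -3 + (p - p) = -3 + 0 = -3)
A(K) = (-5 + K)*(-3 + K) (A(K) = (K - 3)*(-5 + K) = (-3 + K)*(-5 + K) = (-5 + K)*(-3 + K))
(S(12, 1) + A(12))*124 = (12 + (15 + 12² - 8*12))*124 = (12 + (15 + 144 - 96))*124 = (12 + 63)*124 = 75*124 = 9300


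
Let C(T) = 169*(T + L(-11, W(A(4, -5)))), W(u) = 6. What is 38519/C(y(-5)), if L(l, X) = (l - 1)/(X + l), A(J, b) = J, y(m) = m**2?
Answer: 14815/1781 ≈ 8.3184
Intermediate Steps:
L(l, X) = (-1 + l)/(X + l)
C(T) = 2028/5 + 169*T (C(T) = 169*(T + (-1 - 11)/(6 - 11)) = 169*(T - 12/(-5)) = 169*(T - 1/5*(-12)) = 169*(T + 12/5) = 169*(12/5 + T) = 2028/5 + 169*T)
38519/C(y(-5)) = 38519/(2028/5 + 169*(-5)**2) = 38519/(2028/5 + 169*25) = 38519/(2028/5 + 4225) = 38519/(23153/5) = 38519*(5/23153) = 14815/1781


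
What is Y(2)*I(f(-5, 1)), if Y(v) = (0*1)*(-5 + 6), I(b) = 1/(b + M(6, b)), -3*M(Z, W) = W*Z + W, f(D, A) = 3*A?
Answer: 0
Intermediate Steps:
M(Z, W) = -W/3 - W*Z/3 (M(Z, W) = -(W*Z + W)/3 = -(W + W*Z)/3 = -W/3 - W*Z/3)
I(b) = -3/(4*b) (I(b) = 1/(b - b*(1 + 6)/3) = 1/(b - ⅓*b*7) = 1/(b - 7*b/3) = 1/(-4*b/3) = -3/(4*b))
Y(v) = 0 (Y(v) = 0*1 = 0)
Y(2)*I(f(-5, 1)) = 0*(-3/(4*(3*1))) = 0*(-¾/3) = 0*(-¾*⅓) = 0*(-¼) = 0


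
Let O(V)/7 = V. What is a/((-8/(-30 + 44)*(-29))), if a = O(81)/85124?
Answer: 3969/9874384 ≈ 0.00040195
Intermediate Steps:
O(V) = 7*V
a = 567/85124 (a = (7*81)/85124 = 567*(1/85124) = 567/85124 ≈ 0.0066609)
a/((-8/(-30 + 44)*(-29))) = 567/(85124*((-8/(-30 + 44)*(-29)))) = 567/(85124*((-8/14*(-29)))) = 567/(85124*((-8*1/14*(-29)))) = 567/(85124*((-4/7*(-29)))) = 567/(85124*(116/7)) = (567/85124)*(7/116) = 3969/9874384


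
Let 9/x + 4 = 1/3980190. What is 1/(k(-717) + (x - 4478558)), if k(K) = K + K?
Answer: -15920759/71324908775638 ≈ -2.2321e-7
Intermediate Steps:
k(K) = 2*K
x = -35821710/15920759 (x = 9/(-4 + 1/3980190) = 9/(-15920759/3980190) = 9*(-3980190/15920759) = -35821710/15920759 ≈ -2.2500)
1/(k(-717) + (x - 4478558)) = 1/(2*(-717) + (-35821710/15920759 - 4478558)) = 1/(-1434 - 71302078407232/15920759) = 1/(-71324908775638/15920759) = -15920759/71324908775638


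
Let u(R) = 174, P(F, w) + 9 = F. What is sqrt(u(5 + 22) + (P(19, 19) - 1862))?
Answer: I*sqrt(1678) ≈ 40.963*I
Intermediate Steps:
P(F, w) = -9 + F
sqrt(u(5 + 22) + (P(19, 19) - 1862)) = sqrt(174 + ((-9 + 19) - 1862)) = sqrt(174 + (10 - 1862)) = sqrt(174 - 1852) = sqrt(-1678) = I*sqrt(1678)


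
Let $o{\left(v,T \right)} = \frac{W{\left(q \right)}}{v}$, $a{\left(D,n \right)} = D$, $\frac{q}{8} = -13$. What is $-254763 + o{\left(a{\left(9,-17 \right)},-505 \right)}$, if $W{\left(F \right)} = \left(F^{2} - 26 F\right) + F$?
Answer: $- \frac{759817}{3} \approx -2.5327 \cdot 10^{5}$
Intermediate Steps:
$q = -104$ ($q = 8 \left(-13\right) = -104$)
$W{\left(F \right)} = F^{2} - 25 F$
$o{\left(v,T \right)} = \frac{13416}{v}$ ($o{\left(v,T \right)} = \frac{\left(-104\right) \left(-25 - 104\right)}{v} = \frac{\left(-104\right) \left(-129\right)}{v} = \frac{13416}{v}$)
$-254763 + o{\left(a{\left(9,-17 \right)},-505 \right)} = -254763 + \frac{13416}{9} = -254763 + 13416 \cdot \frac{1}{9} = -254763 + \frac{4472}{3} = - \frac{759817}{3}$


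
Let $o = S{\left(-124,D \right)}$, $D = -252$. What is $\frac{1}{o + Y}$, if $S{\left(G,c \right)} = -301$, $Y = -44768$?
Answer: $- \frac{1}{45069} \approx -2.2188 \cdot 10^{-5}$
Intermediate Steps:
$o = -301$
$\frac{1}{o + Y} = \frac{1}{-301 - 44768} = \frac{1}{-45069} = - \frac{1}{45069}$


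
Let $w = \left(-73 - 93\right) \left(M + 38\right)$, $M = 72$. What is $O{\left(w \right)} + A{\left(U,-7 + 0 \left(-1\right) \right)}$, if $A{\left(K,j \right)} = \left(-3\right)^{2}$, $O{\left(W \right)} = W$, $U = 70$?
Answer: $-18251$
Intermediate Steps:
$w = -18260$ ($w = \left(-73 - 93\right) \left(72 + 38\right) = \left(-166\right) 110 = -18260$)
$A{\left(K,j \right)} = 9$
$O{\left(w \right)} + A{\left(U,-7 + 0 \left(-1\right) \right)} = -18260 + 9 = -18251$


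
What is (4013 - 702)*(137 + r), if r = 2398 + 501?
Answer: 10052196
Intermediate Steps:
r = 2899
(4013 - 702)*(137 + r) = (4013 - 702)*(137 + 2899) = 3311*3036 = 10052196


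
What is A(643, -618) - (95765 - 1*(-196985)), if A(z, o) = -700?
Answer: -293450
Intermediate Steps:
A(643, -618) - (95765 - 1*(-196985)) = -700 - (95765 - 1*(-196985)) = -700 - (95765 + 196985) = -700 - 1*292750 = -700 - 292750 = -293450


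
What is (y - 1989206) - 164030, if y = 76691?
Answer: -2076545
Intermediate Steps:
(y - 1989206) - 164030 = (76691 - 1989206) - 164030 = -1912515 - 164030 = -2076545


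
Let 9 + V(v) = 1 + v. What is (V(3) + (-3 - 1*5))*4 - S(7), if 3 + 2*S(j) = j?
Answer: -54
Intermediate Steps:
V(v) = -8 + v (V(v) = -9 + (1 + v) = -8 + v)
S(j) = -3/2 + j/2
(V(3) + (-3 - 1*5))*4 - S(7) = ((-8 + 3) + (-3 - 1*5))*4 - (-3/2 + (1/2)*7) = (-5 + (-3 - 5))*4 - (-3/2 + 7/2) = (-5 - 8)*4 - 1*2 = -13*4 - 2 = -52 - 2 = -54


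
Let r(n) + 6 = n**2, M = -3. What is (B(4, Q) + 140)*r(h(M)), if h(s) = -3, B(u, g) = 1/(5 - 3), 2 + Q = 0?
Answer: 843/2 ≈ 421.50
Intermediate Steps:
Q = -2 (Q = -2 + 0 = -2)
B(u, g) = 1/2
r(n) = -6 + n**2
(B(4, Q) + 140)*r(h(M)) = (1/2 + 140)*(-6 + (-3)**2) = 281*(-6 + 9)/2 = (281/2)*3 = 843/2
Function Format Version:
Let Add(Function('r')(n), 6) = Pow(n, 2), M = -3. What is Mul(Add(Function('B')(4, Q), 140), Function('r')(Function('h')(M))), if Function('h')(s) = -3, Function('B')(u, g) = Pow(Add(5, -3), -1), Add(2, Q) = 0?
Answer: Rational(843, 2) ≈ 421.50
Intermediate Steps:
Q = -2 (Q = Add(-2, 0) = -2)
Function('B')(u, g) = Rational(1, 2) (Function('B')(u, g) = Pow(2, -1) = Rational(1, 2))
Function('r')(n) = Add(-6, Pow(n, 2))
Mul(Add(Function('B')(4, Q), 140), Function('r')(Function('h')(M))) = Mul(Add(Rational(1, 2), 140), Add(-6, Pow(-3, 2))) = Mul(Rational(281, 2), Add(-6, 9)) = Mul(Rational(281, 2), 3) = Rational(843, 2)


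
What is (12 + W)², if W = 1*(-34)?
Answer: 484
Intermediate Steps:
W = -34
(12 + W)² = (12 - 34)² = (-22)² = 484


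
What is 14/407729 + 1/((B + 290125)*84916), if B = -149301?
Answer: 23916479815/696529903535648 ≈ 3.4337e-5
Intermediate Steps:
14/407729 + 1/((B + 290125)*84916) = 14/407729 + 1/((-149301 + 290125)*84916) = 14*(1/407729) + (1/84916)/140824 = 2/58247 + (1/140824)*(1/84916) = 2/58247 + 1/11958210784 = 23916479815/696529903535648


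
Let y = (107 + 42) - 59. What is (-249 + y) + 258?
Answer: 99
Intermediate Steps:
y = 90 (y = 149 - 59 = 90)
(-249 + y) + 258 = (-249 + 90) + 258 = -159 + 258 = 99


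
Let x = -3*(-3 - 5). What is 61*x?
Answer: 1464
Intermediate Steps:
x = 24 (x = -3*(-8) = 24)
61*x = 61*24 = 1464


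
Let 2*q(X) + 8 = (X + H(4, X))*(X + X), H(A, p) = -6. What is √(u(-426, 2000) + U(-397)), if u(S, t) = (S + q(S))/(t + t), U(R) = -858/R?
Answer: √75749579045/39700 ≈ 6.9327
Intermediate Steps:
q(X) = -4 + X*(-6 + X) (q(X) = -4 + ((X - 6)*(X + X))/2 = -4 + ((-6 + X)*(2*X))/2 = -4 + (2*X*(-6 + X))/2 = -4 + X*(-6 + X))
u(S, t) = (-4 + S² - 5*S)/(2*t) (u(S, t) = (S + (-4 + S² - 6*S))/(t + t) = (-4 + S² - 5*S)/((2*t)) = (-4 + S² - 5*S)*(1/(2*t)) = (-4 + S² - 5*S)/(2*t))
√(u(-426, 2000) + U(-397)) = √((½)*(-4 + (-426)² - 5*(-426))/2000 - 858/(-397)) = √((½)*(1/2000)*(-4 + 181476 + 2130) - 858*(-1/397)) = √((½)*(1/2000)*183602 + 858/397) = √(91801/2000 + 858/397) = √(38160997/794000) = √75749579045/39700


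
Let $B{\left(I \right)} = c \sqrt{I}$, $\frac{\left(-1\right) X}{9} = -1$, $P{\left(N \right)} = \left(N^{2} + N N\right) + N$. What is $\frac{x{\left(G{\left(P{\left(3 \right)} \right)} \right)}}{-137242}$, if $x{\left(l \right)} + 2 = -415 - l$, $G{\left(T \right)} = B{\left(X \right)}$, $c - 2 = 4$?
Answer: $\frac{435}{137242} \approx 0.0031696$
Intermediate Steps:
$P{\left(N \right)} = N + 2 N^{2}$ ($P{\left(N \right)} = \left(N^{2} + N^{2}\right) + N = 2 N^{2} + N = N + 2 N^{2}$)
$c = 6$ ($c = 2 + 4 = 6$)
$X = 9$ ($X = \left(-9\right) \left(-1\right) = 9$)
$B{\left(I \right)} = 6 \sqrt{I}$
$G{\left(T \right)} = 18$ ($G{\left(T \right)} = 6 \sqrt{9} = 6 \cdot 3 = 18$)
$x{\left(l \right)} = -417 - l$ ($x{\left(l \right)} = -2 - \left(415 + l\right) = -417 - l$)
$\frac{x{\left(G{\left(P{\left(3 \right)} \right)} \right)}}{-137242} = \frac{-417 - 18}{-137242} = \left(-417 - 18\right) \left(- \frac{1}{137242}\right) = \left(-435\right) \left(- \frac{1}{137242}\right) = \frac{435}{137242}$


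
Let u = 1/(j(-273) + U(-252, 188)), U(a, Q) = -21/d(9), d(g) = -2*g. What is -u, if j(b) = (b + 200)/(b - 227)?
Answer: -1500/1969 ≈ -0.76181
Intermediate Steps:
j(b) = (200 + b)/(-227 + b)
U(a, Q) = 7/6 (U(a, Q) = -21/((-2*9)) = -21/(-18) = -21*(-1/18) = 7/6)
u = 1500/1969 (u = 1/((200 - 273)/(-227 - 273) + 7/6) = 1/(-73/(-500) + 7/6) = 1/(-1/500*(-73) + 7/6) = 1/(73/500 + 7/6) = 1/(1969/1500) = 1500/1969 ≈ 0.76181)
-u = -1*1500/1969 = -1500/1969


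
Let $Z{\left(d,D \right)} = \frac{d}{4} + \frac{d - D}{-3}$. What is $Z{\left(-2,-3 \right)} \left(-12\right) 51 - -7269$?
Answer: $7779$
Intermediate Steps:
$Z{\left(d,D \right)} = - \frac{d}{12} + \frac{D}{3}$ ($Z{\left(d,D \right)} = d \frac{1}{4} + \left(d - D\right) \left(- \frac{1}{3}\right) = \frac{d}{4} + \left(- \frac{d}{3} + \frac{D}{3}\right) = - \frac{d}{12} + \frac{D}{3}$)
$Z{\left(-2,-3 \right)} \left(-12\right) 51 - -7269 = \left(\left(- \frac{1}{12}\right) \left(-2\right) + \frac{1}{3} \left(-3\right)\right) \left(-12\right) 51 - -7269 = \left(\frac{1}{6} - 1\right) \left(-12\right) 51 + \left(7588 - 319\right) = \left(- \frac{5}{6}\right) \left(-12\right) 51 + 7269 = 10 \cdot 51 + 7269 = 510 + 7269 = 7779$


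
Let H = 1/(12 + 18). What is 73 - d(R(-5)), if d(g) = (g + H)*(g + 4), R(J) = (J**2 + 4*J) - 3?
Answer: 304/5 ≈ 60.800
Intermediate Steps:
R(J) = -3 + J**2 + 4*J
H = 1/30 ≈ 0.033333
d(g) = (4 + g)*(1/30 + g) (d(g) = (g + 1/30)*(g + 4) = (1/30 + g)*(4 + g) = (4 + g)*(1/30 + g))
73 - d(R(-5)) = 73 - (2/15 + (-3 + (-5)**2 + 4*(-5))**2 + 121*(-3 + (-5)**2 + 4*(-5))/30) = 73 - (2/15 + (-3 + 25 - 20)**2 + 121*(-3 + 25 - 20)/30) = 73 - (2/15 + 2**2 + (121/30)*2) = 73 - (2/15 + 4 + 121/15) = 73 - 1*61/5 = 73 - 61/5 = 304/5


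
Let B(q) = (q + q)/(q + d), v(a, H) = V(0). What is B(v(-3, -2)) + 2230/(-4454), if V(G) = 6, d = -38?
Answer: -15601/17816 ≈ -0.87567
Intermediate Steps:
v(a, H) = 6
B(q) = 2*q/(-38 + q) (B(q) = (q + q)/(q - 38) = (2*q)/(-38 + q) = 2*q/(-38 + q))
B(v(-3, -2)) + 2230/(-4454) = 2*6/(-38 + 6) + 2230/(-4454) = 2*6/(-32) + 2230*(-1/4454) = 2*6*(-1/32) - 1115/2227 = -3/8 - 1115/2227 = -15601/17816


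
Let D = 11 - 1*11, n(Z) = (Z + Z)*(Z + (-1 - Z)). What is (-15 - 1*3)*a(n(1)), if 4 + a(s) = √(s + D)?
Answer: 72 - 18*I*√2 ≈ 72.0 - 25.456*I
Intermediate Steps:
n(Z) = -2*Z (n(Z) = (2*Z)*(-1) = -2*Z)
D = 0 (D = 11 - 11 = 0)
a(s) = -4 + √s (a(s) = -4 + √(s + 0) = -4 + √s)
(-15 - 1*3)*a(n(1)) = (-15 - 1*3)*(-4 + √(-2*1)) = (-15 - 3)*(-4 + √(-2)) = -18*(-4 + I*√2) = 72 - 18*I*√2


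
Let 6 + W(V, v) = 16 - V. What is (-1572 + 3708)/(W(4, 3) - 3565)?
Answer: -2136/3559 ≈ -0.60017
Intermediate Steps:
W(V, v) = 10 - V (W(V, v) = -6 + (16 - V) = 10 - V)
(-1572 + 3708)/(W(4, 3) - 3565) = (-1572 + 3708)/((10 - 1*4) - 3565) = 2136/((10 - 4) - 3565) = 2136/(6 - 3565) = 2136/(-3559) = 2136*(-1/3559) = -2136/3559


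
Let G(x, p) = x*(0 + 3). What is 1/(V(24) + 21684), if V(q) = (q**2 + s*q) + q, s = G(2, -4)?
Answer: 1/22428 ≈ 4.4587e-5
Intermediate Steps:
G(x, p) = 3*x (G(x, p) = x*3 = 3*x)
s = 6 (s = 3*2 = 6)
V(q) = q**2 + 7*q (V(q) = (q**2 + 6*q) + q = q**2 + 7*q)
1/(V(24) + 21684) = 1/(24*(7 + 24) + 21684) = 1/(24*31 + 21684) = 1/(744 + 21684) = 1/22428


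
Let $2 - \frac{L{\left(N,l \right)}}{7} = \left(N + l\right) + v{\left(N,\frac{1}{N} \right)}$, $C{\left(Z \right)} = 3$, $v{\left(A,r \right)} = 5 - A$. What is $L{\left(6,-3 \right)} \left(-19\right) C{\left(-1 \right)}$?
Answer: $0$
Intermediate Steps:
$L{\left(N,l \right)} = -21 - 7 l$ ($L{\left(N,l \right)} = 14 - 7 \left(\left(N + l\right) - \left(-5 + N\right)\right) = 14 - 7 \left(5 + l\right) = 14 - \left(35 + 7 l\right) = -21 - 7 l$)
$L{\left(6,-3 \right)} \left(-19\right) C{\left(-1 \right)} = \left(-21 - -21\right) \left(-19\right) 3 = \left(-21 + 21\right) \left(-19\right) 3 = 0 \left(-19\right) 3 = 0 \cdot 3 = 0$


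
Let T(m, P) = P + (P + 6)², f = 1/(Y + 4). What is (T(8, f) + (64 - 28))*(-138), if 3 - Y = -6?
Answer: -1702644/169 ≈ -10075.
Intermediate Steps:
Y = 9 (Y = 3 - 1*(-6) = 3 + 6 = 9)
f = 1/13 (f = 1/(9 + 4) = 1/13 ≈ 0.076923)
T(m, P) = P + (6 + P)²
(T(8, f) + (64 - 28))*(-138) = ((1/13 + (6 + 1/13)²) + (64 - 28))*(-138) = ((1/13 + (79/13)²) + 36)*(-138) = ((1/13 + 6241/169) + 36)*(-138) = (6254/169 + 36)*(-138) = (12338/169)*(-138) = -1702644/169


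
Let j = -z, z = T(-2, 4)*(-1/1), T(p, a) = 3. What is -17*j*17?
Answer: -867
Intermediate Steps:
z = -3 (z = 3*(-1/1) = 3*(-1*1) = 3*(-1) = -3)
j = 3 (j = -1*(-3) = 3)
-17*j*17 = -17*3*17 = -51*17 = -867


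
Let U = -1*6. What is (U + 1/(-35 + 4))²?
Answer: 34969/961 ≈ 36.388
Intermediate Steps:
U = -6
(U + 1/(-35 + 4))² = (-6 + 1/(-35 + 4))² = (-6 + 1/(-31))² = (-6 - 1/31)² = (-187/31)² = 34969/961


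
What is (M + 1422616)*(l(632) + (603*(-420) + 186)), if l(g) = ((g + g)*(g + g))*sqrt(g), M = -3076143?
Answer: 418464691998 - 5283666947584*sqrt(158) ≈ -6.5996e+13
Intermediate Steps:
l(g) = 4*g**(5/2) (l(g) = ((2*g)*(2*g))*sqrt(g) = (4*g**2)*sqrt(g) = 4*g**(5/2))
(M + 1422616)*(l(632) + (603*(-420) + 186)) = (-3076143 + 1422616)*(4*632**(5/2) + (603*(-420) + 186)) = -1653527*(4*(798848*sqrt(158)) + (-253260 + 186)) = -1653527*(3195392*sqrt(158) - 253074) = -1653527*(-253074 + 3195392*sqrt(158)) = 418464691998 - 5283666947584*sqrt(158)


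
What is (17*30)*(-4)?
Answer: -2040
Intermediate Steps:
(17*30)*(-4) = 510*(-4) = -2040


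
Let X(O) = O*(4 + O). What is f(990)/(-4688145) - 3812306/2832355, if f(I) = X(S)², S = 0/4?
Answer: -3812306/2832355 ≈ -1.3460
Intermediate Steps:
S = 0 (S = 0*(¼) = 0)
f(I) = 0 (f(I) = (0*(4 + 0))² = (0*4)² = 0² = 0)
f(990)/(-4688145) - 3812306/2832355 = 0/(-4688145) - 3812306/2832355 = 0*(-1/4688145) - 3812306*1/2832355 = 0 - 3812306/2832355 = -3812306/2832355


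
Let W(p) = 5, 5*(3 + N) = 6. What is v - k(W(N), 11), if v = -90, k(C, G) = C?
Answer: -95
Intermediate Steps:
N = -9/5 (N = -3 + (1/5)*6 = -3 + 6/5 = -9/5 ≈ -1.8000)
v - k(W(N), 11) = -90 - 1*5 = -90 - 5 = -95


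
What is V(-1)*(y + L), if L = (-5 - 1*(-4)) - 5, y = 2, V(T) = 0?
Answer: 0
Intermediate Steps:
L = -6 (L = (-5 + 4) - 5 = -1 - 5 = -6)
V(-1)*(y + L) = 0*(2 - 6) = 0*(-4) = 0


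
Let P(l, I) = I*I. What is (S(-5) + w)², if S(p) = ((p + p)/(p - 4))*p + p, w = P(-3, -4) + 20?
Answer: 52441/81 ≈ 647.42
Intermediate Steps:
P(l, I) = I²
w = 36 (w = (-4)² + 20 = 16 + 20 = 36)
S(p) = p + 2*p²/(-4 + p) (S(p) = ((2*p)/(-4 + p))*p + p = (2*p/(-4 + p))*p + p = 2*p²/(-4 + p) + p = p + 2*p²/(-4 + p))
(S(-5) + w)² = (-5*(-4 + 3*(-5))/(-4 - 5) + 36)² = (-5*(-4 - 15)/(-9) + 36)² = (-5*(-⅑)*(-19) + 36)² = (-95/9 + 36)² = (229/9)² = 52441/81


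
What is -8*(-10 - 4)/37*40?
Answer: 4480/37 ≈ 121.08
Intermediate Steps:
-8*(-10 - 4)/37*40 = -(-112)/37*40 = -8*(-14/37)*40 = (112/37)*40 = 4480/37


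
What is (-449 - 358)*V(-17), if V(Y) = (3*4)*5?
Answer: -48420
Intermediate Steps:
V(Y) = 60 (V(Y) = 12*5 = 60)
(-449 - 358)*V(-17) = (-449 - 358)*60 = -807*60 = -48420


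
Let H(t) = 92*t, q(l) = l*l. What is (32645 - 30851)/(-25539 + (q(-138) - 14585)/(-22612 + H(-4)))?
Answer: -41226120/586890679 ≈ -0.070245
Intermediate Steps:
q(l) = l²
(32645 - 30851)/(-25539 + (q(-138) - 14585)/(-22612 + H(-4))) = (32645 - 30851)/(-25539 + ((-138)² - 14585)/(-22612 + 92*(-4))) = 1794/(-25539 + (19044 - 14585)/(-22612 - 368)) = 1794/(-25539 + 4459/(-22980)) = 1794/(-25539 + 4459*(-1/22980)) = 1794/(-25539 - 4459/22980) = 1794/(-586890679/22980) = 1794*(-22980/586890679) = -41226120/586890679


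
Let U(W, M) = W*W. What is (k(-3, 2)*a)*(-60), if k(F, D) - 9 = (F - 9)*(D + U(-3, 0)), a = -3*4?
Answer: -88560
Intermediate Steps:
U(W, M) = W²
a = -12
k(F, D) = 9 + (-9 + F)*(9 + D) (k(F, D) = 9 + (F - 9)*(D + (-3)²) = 9 + (-9 + F)*(D + 9) = 9 + (-9 + F)*(9 + D))
(k(-3, 2)*a)*(-60) = ((-72 - 9*2 + 9*(-3) + 2*(-3))*(-12))*(-60) = ((-72 - 18 - 27 - 6)*(-12))*(-60) = -123*(-12)*(-60) = 1476*(-60) = -88560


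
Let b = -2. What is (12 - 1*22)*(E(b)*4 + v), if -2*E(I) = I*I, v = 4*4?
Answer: -80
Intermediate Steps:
v = 16
E(I) = -I²/2 (E(I) = -I*I/2 = -I²/2)
(12 - 1*22)*(E(b)*4 + v) = (12 - 1*22)*(-½*(-2)²*4 + 16) = (12 - 22)*(-½*4*4 + 16) = -10*(-2*4 + 16) = -10*(-8 + 16) = -10*8 = -80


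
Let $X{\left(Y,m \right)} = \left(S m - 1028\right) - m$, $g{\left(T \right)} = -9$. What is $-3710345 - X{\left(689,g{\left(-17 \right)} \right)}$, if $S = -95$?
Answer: $-3710181$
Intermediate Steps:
$X{\left(Y,m \right)} = -1028 - 96 m$ ($X{\left(Y,m \right)} = \left(- 95 m - 1028\right) - m = \left(-1028 - 95 m\right) - m = -1028 - 96 m$)
$-3710345 - X{\left(689,g{\left(-17 \right)} \right)} = -3710345 - \left(-1028 - -864\right) = -3710345 - \left(-1028 + 864\right) = -3710345 - -164 = -3710345 + 164 = -3710181$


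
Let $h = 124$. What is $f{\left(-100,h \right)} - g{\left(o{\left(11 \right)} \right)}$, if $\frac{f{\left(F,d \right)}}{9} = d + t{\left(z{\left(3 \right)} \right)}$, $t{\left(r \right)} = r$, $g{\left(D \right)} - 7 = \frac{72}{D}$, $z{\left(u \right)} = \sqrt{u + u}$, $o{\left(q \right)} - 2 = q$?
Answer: $\frac{14345}{13} + 9 \sqrt{6} \approx 1125.5$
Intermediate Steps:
$o{\left(q \right)} = 2 + q$
$z{\left(u \right)} = \sqrt{2} \sqrt{u}$ ($z{\left(u \right)} = \sqrt{2 u} = \sqrt{2} \sqrt{u}$)
$g{\left(D \right)} = 7 + \frac{72}{D}$
$f{\left(F,d \right)} = 9 d + 9 \sqrt{6}$ ($f{\left(F,d \right)} = 9 \left(d + \sqrt{2} \sqrt{3}\right) = 9 \left(d + \sqrt{6}\right) = 9 d + 9 \sqrt{6}$)
$f{\left(-100,h \right)} - g{\left(o{\left(11 \right)} \right)} = \left(9 \cdot 124 + 9 \sqrt{6}\right) - \left(7 + \frac{72}{2 + 11}\right) = \left(1116 + 9 \sqrt{6}\right) - \left(7 + \frac{72}{13}\right) = \left(1116 + 9 \sqrt{6}\right) - \frac{163}{13} = \frac{14345}{13} + 9 \sqrt{6}$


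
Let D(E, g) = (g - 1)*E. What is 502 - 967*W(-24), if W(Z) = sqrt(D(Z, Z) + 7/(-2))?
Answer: 502 - 967*sqrt(2386)/2 ≈ -23115.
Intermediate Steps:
D(E, g) = E*(-1 + g) (D(E, g) = (-1 + g)*E = E*(-1 + g))
W(Z) = sqrt(-7/2 + Z*(-1 + Z)) (W(Z) = sqrt(Z*(-1 + Z) + 7/(-2)) = sqrt(Z*(-1 + Z) + 7*(-1/2)) = sqrt(Z*(-1 + Z) - 7/2) = sqrt(-7/2 + Z*(-1 + Z)))
502 - 967*W(-24) = 502 - 967*sqrt(2)*sqrt(-7 + 2*(-24)*(-1 - 24))/2 = 502 - 967*sqrt(2)*sqrt(-7 + 2*(-24)*(-25))/2 = 502 - 967*sqrt(2)*sqrt(-7 + 1200)/2 = 502 - 967*sqrt(2)*sqrt(1193)/2 = 502 - 967*sqrt(2386)/2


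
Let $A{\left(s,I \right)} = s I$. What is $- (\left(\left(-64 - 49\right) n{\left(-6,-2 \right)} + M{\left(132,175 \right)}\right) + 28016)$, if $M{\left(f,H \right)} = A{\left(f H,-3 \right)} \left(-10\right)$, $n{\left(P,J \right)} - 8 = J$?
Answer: $-720338$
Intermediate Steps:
$n{\left(P,J \right)} = 8 + J$
$A{\left(s,I \right)} = I s$
$M{\left(f,H \right)} = 30 H f$ ($M{\left(f,H \right)} = - 3 f H \left(-10\right) = - 3 H f \left(-10\right) = 30 H f$)
$- (\left(\left(-64 - 49\right) n{\left(-6,-2 \right)} + M{\left(132,175 \right)}\right) + 28016) = - (\left(\left(-64 - 49\right) \left(8 - 2\right) + 30 \cdot 175 \cdot 132\right) + 28016) = - (\left(\left(-113\right) 6 + 693000\right) + 28016) = - (\left(-678 + 693000\right) + 28016) = - (692322 + 28016) = \left(-1\right) 720338 = -720338$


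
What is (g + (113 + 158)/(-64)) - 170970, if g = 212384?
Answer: 2650225/64 ≈ 41410.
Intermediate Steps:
(g + (113 + 158)/(-64)) - 170970 = (212384 + (113 + 158)/(-64)) - 170970 = (212384 - 1/64*271) - 170970 = (212384 - 271/64) - 170970 = 13592305/64 - 170970 = 2650225/64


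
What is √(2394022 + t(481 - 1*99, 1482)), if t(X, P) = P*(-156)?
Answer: √2162830 ≈ 1470.7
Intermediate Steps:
t(X, P) = -156*P
√(2394022 + t(481 - 1*99, 1482)) = √(2394022 - 156*1482) = √(2394022 - 231192) = √2162830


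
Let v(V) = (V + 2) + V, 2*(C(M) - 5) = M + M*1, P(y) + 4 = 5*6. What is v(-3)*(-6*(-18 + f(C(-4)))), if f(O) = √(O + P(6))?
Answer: -432 + 72*√3 ≈ -307.29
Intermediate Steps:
P(y) = 26 (P(y) = -4 + 5*6 = -4 + 30 = 26)
C(M) = 5 + M (C(M) = 5 + (M + M*1)/2 = 5 + (M + M)/2 = 5 + (2*M)/2 = 5 + M)
f(O) = √(26 + O) (f(O) = √(O + 26) = √(26 + O))
v(V) = 2 + 2*V (v(V) = (2 + V) + V = 2 + 2*V)
v(-3)*(-6*(-18 + f(C(-4)))) = (2 + 2*(-3))*(-6*(-18 + √(26 + (5 - 4)))) = (2 - 6)*(-6*(-18 + √(26 + 1))) = -(-24)*(-18 + √27) = -(-24)*(-18 + 3*√3) = -4*(108 - 18*√3) = -432 + 72*√3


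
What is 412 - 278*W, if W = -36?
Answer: 10420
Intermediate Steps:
412 - 278*W = 412 - 278*(-36) = 412 + 10008 = 10420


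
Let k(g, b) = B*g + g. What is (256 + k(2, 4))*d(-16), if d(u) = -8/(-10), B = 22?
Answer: 1208/5 ≈ 241.60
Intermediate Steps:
k(g, b) = 23*g (k(g, b) = 22*g + g = 23*g)
d(u) = ⅘ (d(u) = -8*(-⅒) = ⅘)
(256 + k(2, 4))*d(-16) = (256 + 23*2)*(⅘) = (256 + 46)*(⅘) = 302*(⅘) = 1208/5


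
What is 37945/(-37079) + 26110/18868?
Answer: 126093215/349803286 ≈ 0.36047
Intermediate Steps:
37945/(-37079) + 26110/18868 = 37945*(-1/37079) + 26110*(1/18868) = -37945/37079 + 13055/9434 = 126093215/349803286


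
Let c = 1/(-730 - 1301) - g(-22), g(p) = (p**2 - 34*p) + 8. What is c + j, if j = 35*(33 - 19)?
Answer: -1523251/2031 ≈ -750.00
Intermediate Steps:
j = 490 (j = 35*14 = 490)
g(p) = 8 + p**2 - 34*p
c = -2518441/2031 (c = 1/(-730 - 1301) - (8 + (-22)**2 - 34*(-22)) = 1/(-2031) - (8 + 484 + 748) = -1/2031 - 1*1240 = -1/2031 - 1240 = -2518441/2031 ≈ -1240.0)
c + j = -2518441/2031 + 490 = -1523251/2031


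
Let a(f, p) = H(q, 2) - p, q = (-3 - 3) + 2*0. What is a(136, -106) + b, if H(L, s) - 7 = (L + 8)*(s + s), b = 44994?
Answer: 45115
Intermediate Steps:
q = -6 (q = -6 + 0 = -6)
H(L, s) = 7 + 2*s*(8 + L) (H(L, s) = 7 + (L + 8)*(s + s) = 7 + (8 + L)*(2*s) = 7 + 2*s*(8 + L))
a(f, p) = 15 - p (a(f, p) = (7 + 16*2 + 2*(-6)*2) - p = (7 + 32 - 24) - p = 15 - p)
a(136, -106) + b = (15 - 1*(-106)) + 44994 = (15 + 106) + 44994 = 121 + 44994 = 45115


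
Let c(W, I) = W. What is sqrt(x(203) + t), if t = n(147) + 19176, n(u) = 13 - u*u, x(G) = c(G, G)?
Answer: I*sqrt(2217) ≈ 47.085*I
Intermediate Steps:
x(G) = G
n(u) = 13 - u**2
t = -2420 (t = (13 - 1*147**2) + 19176 = (13 - 1*21609) + 19176 = (13 - 21609) + 19176 = -21596 + 19176 = -2420)
sqrt(x(203) + t) = sqrt(203 - 2420) = sqrt(-2217) = I*sqrt(2217)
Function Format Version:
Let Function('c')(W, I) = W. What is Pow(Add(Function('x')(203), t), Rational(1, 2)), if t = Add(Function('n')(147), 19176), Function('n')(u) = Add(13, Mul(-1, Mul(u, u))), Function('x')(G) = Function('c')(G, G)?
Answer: Mul(I, Pow(2217, Rational(1, 2))) ≈ Mul(47.085, I)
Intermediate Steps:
Function('x')(G) = G
Function('n')(u) = Add(13, Mul(-1, Pow(u, 2)))
t = -2420 (t = Add(Add(13, Mul(-1, Pow(147, 2))), 19176) = Add(Add(13, Mul(-1, 21609)), 19176) = Add(Add(13, -21609), 19176) = Add(-21596, 19176) = -2420)
Pow(Add(Function('x')(203), t), Rational(1, 2)) = Pow(Add(203, -2420), Rational(1, 2)) = Pow(-2217, Rational(1, 2)) = Mul(I, Pow(2217, Rational(1, 2)))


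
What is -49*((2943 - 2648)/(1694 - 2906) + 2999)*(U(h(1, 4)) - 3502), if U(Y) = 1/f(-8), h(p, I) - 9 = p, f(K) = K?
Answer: 1663183976223/3232 ≈ 5.1460e+8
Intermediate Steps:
h(p, I) = 9 + p
U(Y) = -⅛ (U(Y) = 1/(-8) = -⅛)
-49*((2943 - 2648)/(1694 - 2906) + 2999)*(U(h(1, 4)) - 3502) = -49*((2943 - 2648)/(1694 - 2906) + 2999)*(-⅛ - 3502) = -49*(295/(-1212) + 2999)*(-28017)/8 = -49*(295*(-1/1212) + 2999)*(-28017)/8 = -49*(-295/1212 + 2999)*(-28017)/8 = -178090157*(-28017)/(1212*8) = -49*(-33942530127/3232) = 1663183976223/3232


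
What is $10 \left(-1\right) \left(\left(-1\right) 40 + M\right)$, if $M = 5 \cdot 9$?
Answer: $-50$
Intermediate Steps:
$M = 45$
$10 \left(-1\right) \left(\left(-1\right) 40 + M\right) = 10 \left(-1\right) \left(\left(-1\right) 40 + 45\right) = - 10 \left(-40 + 45\right) = \left(-10\right) 5 = -50$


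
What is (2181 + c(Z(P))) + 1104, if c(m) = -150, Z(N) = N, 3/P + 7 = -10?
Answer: 3135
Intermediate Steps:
P = -3/17 (P = 3/(-7 - 10) = 3/(-17) = 3*(-1/17) = -3/17 ≈ -0.17647)
(2181 + c(Z(P))) + 1104 = (2181 - 150) + 1104 = 2031 + 1104 = 3135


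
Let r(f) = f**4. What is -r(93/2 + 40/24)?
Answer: -6975757441/1296 ≈ -5.3825e+6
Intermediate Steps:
-r(93/2 + 40/24) = -(93/2 + 40/24)**4 = -(93*(1/2) + 40*(1/24))**4 = -(93/2 + 5/3)**4 = -(289/6)**4 = -1*6975757441/1296 = -6975757441/1296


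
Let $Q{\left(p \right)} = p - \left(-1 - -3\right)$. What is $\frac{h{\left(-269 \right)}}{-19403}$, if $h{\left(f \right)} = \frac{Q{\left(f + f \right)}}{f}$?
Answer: $- \frac{540}{5219407} \approx -0.00010346$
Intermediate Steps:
$Q{\left(p \right)} = -2 + p$ ($Q{\left(p \right)} = p - \left(-1 + 3\right) = p - 2 = -2 + p$)
$h{\left(f \right)} = \frac{-2 + 2 f}{f}$ ($h{\left(f \right)} = \frac{-2 + \left(f + f\right)}{f} = \frac{-2 + 2 f}{f}$)
$\frac{h{\left(-269 \right)}}{-19403} = \frac{2 - \frac{2}{-269}}{-19403} = \left(2 - - \frac{2}{269}\right) \left(- \frac{1}{19403}\right) = \left(2 + \frac{2}{269}\right) \left(- \frac{1}{19403}\right) = \frac{540}{269} \left(- \frac{1}{19403}\right) = - \frac{540}{5219407}$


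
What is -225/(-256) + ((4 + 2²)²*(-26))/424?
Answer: -41323/13568 ≈ -3.0456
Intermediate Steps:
-225/(-256) + ((4 + 2²)²*(-26))/424 = -225*(-1/256) + ((4 + 4)²*(-26))*(1/424) = 225/256 + (8²*(-26))*(1/424) = 225/256 + (64*(-26))*(1/424) = 225/256 - 1664*1/424 = 225/256 - 208/53 = -41323/13568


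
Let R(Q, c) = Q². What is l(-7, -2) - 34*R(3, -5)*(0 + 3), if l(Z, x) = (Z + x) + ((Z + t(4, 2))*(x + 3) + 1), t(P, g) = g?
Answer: -931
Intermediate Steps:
l(Z, x) = 1 + Z + x + (2 + Z)*(3 + x) (l(Z, x) = (Z + x) + ((Z + 2)*(x + 3) + 1) = (Z + x) + ((2 + Z)*(3 + x) + 1) = (Z + x) + (1 + (2 + Z)*(3 + x)) = 1 + Z + x + (2 + Z)*(3 + x))
l(-7, -2) - 34*R(3, -5)*(0 + 3) = (7 + 3*(-2) + 4*(-7) - 7*(-2)) - 34*3²*(0 + 3) = (7 - 6 - 28 + 14) - 306*3 = -13 - 34*27 = -13 - 918 = -931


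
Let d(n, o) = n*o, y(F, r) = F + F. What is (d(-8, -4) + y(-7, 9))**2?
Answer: 324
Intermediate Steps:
y(F, r) = 2*F
(d(-8, -4) + y(-7, 9))**2 = (-8*(-4) + 2*(-7))**2 = (32 - 14)**2 = 18**2 = 324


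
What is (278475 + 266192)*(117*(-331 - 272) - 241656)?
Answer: -170048850069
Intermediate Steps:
(278475 + 266192)*(117*(-331 - 272) - 241656) = 544667*(117*(-603) - 241656) = 544667*(-70551 - 241656) = 544667*(-312207) = -170048850069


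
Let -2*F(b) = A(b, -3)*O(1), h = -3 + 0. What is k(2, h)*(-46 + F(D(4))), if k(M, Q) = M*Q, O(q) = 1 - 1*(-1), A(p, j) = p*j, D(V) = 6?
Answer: 168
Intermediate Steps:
A(p, j) = j*p
O(q) = 2 (O(q) = 1 + 1 = 2)
h = -3
F(b) = 3*b (F(b) = -(-3*b)*2/2 = -(-3)*b = 3*b)
k(2, h)*(-46 + F(D(4))) = (2*(-3))*(-46 + 3*6) = -6*(-46 + 18) = -6*(-28) = 168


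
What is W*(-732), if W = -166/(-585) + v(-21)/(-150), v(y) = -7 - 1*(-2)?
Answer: -45262/195 ≈ -232.11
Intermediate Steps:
v(y) = -5 (v(y) = -7 + 2 = -5)
W = 371/1170 (W = -166/(-585) - 5/(-150) = -166*(-1/585) - 5*(-1/150) = 166/585 + 1/30 = 371/1170 ≈ 0.31709)
W*(-732) = (371/1170)*(-732) = -45262/195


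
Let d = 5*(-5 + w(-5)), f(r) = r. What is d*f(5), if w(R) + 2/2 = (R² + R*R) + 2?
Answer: 1150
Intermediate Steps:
w(R) = 1 + 2*R² (w(R) = -1 + ((R² + R*R) + 2) = -1 + ((R² + R²) + 2) = -1 + (2*R² + 2) = -1 + (2 + 2*R²) = 1 + 2*R²)
d = 230 (d = 5*(-5 + (1 + 2*(-5)²)) = 5*(-5 + (1 + 2*25)) = 5*(-5 + (1 + 50)) = 5*(-5 + 51) = 5*46 = 230)
d*f(5) = 230*5 = 1150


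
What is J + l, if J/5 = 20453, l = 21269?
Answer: 123534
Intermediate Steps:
J = 102265 (J = 5*20453 = 102265)
J + l = 102265 + 21269 = 123534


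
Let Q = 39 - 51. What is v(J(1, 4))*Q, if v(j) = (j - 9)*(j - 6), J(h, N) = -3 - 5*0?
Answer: -1296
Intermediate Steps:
J(h, N) = -3 (J(h, N) = -3 + 0 = -3)
v(j) = (-9 + j)*(-6 + j)
Q = -12
v(J(1, 4))*Q = (54 + (-3)² - 15*(-3))*(-12) = (54 + 9 + 45)*(-12) = 108*(-12) = -1296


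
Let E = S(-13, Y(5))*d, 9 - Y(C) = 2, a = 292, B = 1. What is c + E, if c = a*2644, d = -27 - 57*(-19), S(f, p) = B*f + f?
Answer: 744592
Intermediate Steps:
Y(C) = 7 (Y(C) = 9 - 1*2 = 9 - 2 = 7)
S(f, p) = 2*f (S(f, p) = 1*f + f = f + f = 2*f)
d = 1056 (d = -27 + 1083 = 1056)
E = -27456 (E = (2*(-13))*1056 = -26*1056 = -27456)
c = 772048 (c = 292*2644 = 772048)
c + E = 772048 - 27456 = 744592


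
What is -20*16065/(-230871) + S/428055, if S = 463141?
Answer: 81486632437/32941828635 ≈ 2.4737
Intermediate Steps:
-20*16065/(-230871) + S/428055 = -20*16065/(-230871) + 463141/428055 = -321300*(-1/230871) + 463141*(1/428055) = 107100/76957 + 463141/428055 = 81486632437/32941828635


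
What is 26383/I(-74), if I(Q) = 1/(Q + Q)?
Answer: -3904684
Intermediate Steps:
I(Q) = 1/(2*Q)
26383/I(-74) = 26383/(((½)/(-74))) = 26383/(((½)*(-1/74))) = 26383/(-1/148) = 26383*(-148) = -3904684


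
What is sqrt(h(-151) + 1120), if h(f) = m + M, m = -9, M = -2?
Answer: sqrt(1109) ≈ 33.302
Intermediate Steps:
h(f) = -11 (h(f) = -9 - 2 = -11)
sqrt(h(-151) + 1120) = sqrt(-11 + 1120) = sqrt(1109)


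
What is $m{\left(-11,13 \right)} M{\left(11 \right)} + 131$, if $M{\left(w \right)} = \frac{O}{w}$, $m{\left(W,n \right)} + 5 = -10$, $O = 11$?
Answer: $116$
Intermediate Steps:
$m{\left(W,n \right)} = -15$ ($m{\left(W,n \right)} = -5 - 10 = -15$)
$M{\left(w \right)} = \frac{11}{w}$
$m{\left(-11,13 \right)} M{\left(11 \right)} + 131 = - 15 \cdot \frac{11}{11} + 131 = - 15 \cdot 11 \cdot \frac{1}{11} + 131 = \left(-15\right) 1 + 131 = -15 + 131 = 116$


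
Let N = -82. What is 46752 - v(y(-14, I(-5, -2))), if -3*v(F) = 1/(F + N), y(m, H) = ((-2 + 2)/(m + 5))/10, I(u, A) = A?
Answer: 11500991/246 ≈ 46752.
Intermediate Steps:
y(m, H) = 0 (y(m, H) = (0/(5 + m))*(1/10) = 0*(1/10) = 0)
v(F) = -1/(3*(-82 + F)) (v(F) = -1/(3*(F - 82)) = -1/(3*(-82 + F)))
46752 - v(y(-14, I(-5, -2))) = 46752 - (-1)/(-246 + 3*0) = 46752 - (-1)/(-246 + 0) = 46752 - (-1)/(-246) = 46752 - (-1)*(-1)/246 = 46752 - 1*1/246 = 46752 - 1/246 = 11500991/246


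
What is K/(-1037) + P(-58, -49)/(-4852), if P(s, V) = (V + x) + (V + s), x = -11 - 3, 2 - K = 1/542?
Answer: 11286808/340885751 ≈ 0.033110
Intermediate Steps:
K = 1083/542 (K = 2 - 1/542 = 1083/542 ≈ 1.9982)
x = -14
P(s, V) = -14 + s + 2*V (P(s, V) = (V - 14) + (V + s) = (-14 + V) + (V + s) = -14 + s + 2*V)
K/(-1037) + P(-58, -49)/(-4852) = (1083/542)/(-1037) + (-14 - 58 + 2*(-49))/(-4852) = (1083/542)*(-1/1037) + (-14 - 58 - 98)*(-1/4852) = -1083/562054 - 170*(-1/4852) = -1083/562054 + 85/2426 = 11286808/340885751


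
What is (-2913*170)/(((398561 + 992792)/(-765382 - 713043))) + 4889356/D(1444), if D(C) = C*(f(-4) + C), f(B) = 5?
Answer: 382971291892922917/727801449417 ≈ 5.2620e+5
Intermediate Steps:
D(C) = C*(5 + C)
(-2913*170)/(((398561 + 992792)/(-765382 - 713043))) + 4889356/D(1444) = (-2913*170)/(((398561 + 992792)/(-765382 - 713043))) + 4889356/((1444*(5 + 1444))) = -495210/(1391353/(-1478425)) + 4889356/((1444*1449)) = -495210/(1391353*(-1/1478425)) + 4889356/2092356 = -495210/(-1391353/1478425) + 4889356*(1/2092356) = -495210*(-1478425/1391353) + 1222339/523089 = 732130844250/1391353 + 1222339/523089 = 382971291892922917/727801449417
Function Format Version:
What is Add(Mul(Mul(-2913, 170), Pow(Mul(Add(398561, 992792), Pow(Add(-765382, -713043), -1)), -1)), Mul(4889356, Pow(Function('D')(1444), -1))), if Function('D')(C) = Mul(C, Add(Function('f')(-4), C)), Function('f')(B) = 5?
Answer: Rational(382971291892922917, 727801449417) ≈ 5.2620e+5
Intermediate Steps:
Function('D')(C) = Mul(C, Add(5, C))
Add(Mul(Mul(-2913, 170), Pow(Mul(Add(398561, 992792), Pow(Add(-765382, -713043), -1)), -1)), Mul(4889356, Pow(Function('D')(1444), -1))) = Add(Mul(Mul(-2913, 170), Pow(Mul(Add(398561, 992792), Pow(Add(-765382, -713043), -1)), -1)), Mul(4889356, Pow(Mul(1444, Add(5, 1444)), -1))) = Add(Mul(-495210, Pow(Mul(1391353, Pow(-1478425, -1)), -1)), Mul(4889356, Pow(Mul(1444, 1449), -1))) = Add(Mul(-495210, Pow(Mul(1391353, Rational(-1, 1478425)), -1)), Mul(4889356, Pow(2092356, -1))) = Add(Mul(-495210, Pow(Rational(-1391353, 1478425), -1)), Mul(4889356, Rational(1, 2092356))) = Add(Mul(-495210, Rational(-1478425, 1391353)), Rational(1222339, 523089)) = Add(Rational(732130844250, 1391353), Rational(1222339, 523089)) = Rational(382971291892922917, 727801449417)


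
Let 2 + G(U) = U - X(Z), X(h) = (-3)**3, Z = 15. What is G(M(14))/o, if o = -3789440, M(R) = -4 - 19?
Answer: -1/1894720 ≈ -5.2778e-7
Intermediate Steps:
M(R) = -23
X(h) = -27
G(U) = 25 + U (G(U) = -2 + (U - 1*(-27)) = -2 + (U + 27) = -2 + (27 + U) = 25 + U)
G(M(14))/o = (25 - 23)/(-3789440) = 2*(-1/3789440) = -1/1894720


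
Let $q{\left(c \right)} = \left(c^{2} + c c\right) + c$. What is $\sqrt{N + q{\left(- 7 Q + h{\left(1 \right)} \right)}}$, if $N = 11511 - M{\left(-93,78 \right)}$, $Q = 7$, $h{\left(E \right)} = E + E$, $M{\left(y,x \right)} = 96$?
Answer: $3 \sqrt{1754} \approx 125.64$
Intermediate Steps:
$h{\left(E \right)} = 2 E$
$q{\left(c \right)} = c + 2 c^{2}$ ($q{\left(c \right)} = \left(c^{2} + c^{2}\right) + c = 2 c^{2} + c = c + 2 c^{2}$)
$N = 11415$ ($N = 11511 - 96 = 11415$)
$\sqrt{N + q{\left(- 7 Q + h{\left(1 \right)} \right)}} = \sqrt{11415 + \left(\left(-7\right) 7 + 2 \cdot 1\right) \left(1 + 2 \left(\left(-7\right) 7 + 2 \cdot 1\right)\right)} = \sqrt{11415 + \left(-49 + 2\right) \left(1 + 2 \left(-49 + 2\right)\right)} = \sqrt{11415 - 47 \left(1 + 2 \left(-47\right)\right)} = \sqrt{11415 - 47 \left(1 - 94\right)} = \sqrt{11415 - -4371} = \sqrt{11415 + 4371} = \sqrt{15786} = 3 \sqrt{1754}$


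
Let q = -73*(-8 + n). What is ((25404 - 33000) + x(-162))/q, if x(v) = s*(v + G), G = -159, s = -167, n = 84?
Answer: -46011/5548 ≈ -8.2933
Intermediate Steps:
x(v) = 26553 - 167*v (x(v) = -167*(v - 159) = -167*(-159 + v) = 26553 - 167*v)
q = -5548 (q = -73*(-8 + 84) = -73*76 = -5548)
((25404 - 33000) + x(-162))/q = ((25404 - 33000) + (26553 - 167*(-162)))/(-5548) = (-7596 + (26553 + 27054))*(-1/5548) = (-7596 + 53607)*(-1/5548) = 46011*(-1/5548) = -46011/5548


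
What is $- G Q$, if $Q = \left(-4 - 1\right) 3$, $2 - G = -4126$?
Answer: $61920$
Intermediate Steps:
$G = 4128$ ($G = 2 - -4126 = 2 + 4126 = 4128$)
$Q = -15$ ($Q = \left(-5\right) 3 = -15$)
$- G Q = \left(-1\right) 4128 \left(-15\right) = \left(-4128\right) \left(-15\right) = 61920$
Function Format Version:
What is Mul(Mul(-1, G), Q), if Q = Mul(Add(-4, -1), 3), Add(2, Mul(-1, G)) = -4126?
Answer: 61920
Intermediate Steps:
G = 4128 (G = Add(2, Mul(-1, -4126)) = Add(2, 4126) = 4128)
Q = -15 (Q = Mul(-5, 3) = -15)
Mul(Mul(-1, G), Q) = Mul(Mul(-1, 4128), -15) = Mul(-4128, -15) = 61920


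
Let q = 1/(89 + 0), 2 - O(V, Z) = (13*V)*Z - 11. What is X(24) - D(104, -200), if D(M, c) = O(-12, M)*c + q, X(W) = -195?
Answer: 289001244/89 ≈ 3.2472e+6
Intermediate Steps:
O(V, Z) = 13 - 13*V*Z (O(V, Z) = 2 - ((13*V)*Z - 11) = 2 - (13*V*Z - 11) = 2 - (-11 + 13*V*Z) = 2 + (11 - 13*V*Z) = 13 - 13*V*Z)
q = 1/89 ≈ 0.011236
D(M, c) = 1/89 + c*(13 + 156*M) (D(M, c) = (13 - 13*(-12)*M)*c + 1/89 = (13 + 156*M)*c + 1/89 = c*(13 + 156*M) + 1/89 = 1/89 + c*(13 + 156*M))
X(24) - D(104, -200) = -195 - (1/89 + 13*(-200)*(1 + 12*104)) = -195 - (1/89 + 13*(-200)*(1 + 1248)) = -195 - (1/89 + 13*(-200)*1249) = -195 - (1/89 - 3247400) = -195 - 1*(-289018599/89) = -195 + 289018599/89 = 289001244/89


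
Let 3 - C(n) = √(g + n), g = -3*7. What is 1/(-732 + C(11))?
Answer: I/(√10 - 729*I) ≈ -0.0013717 + 5.9503e-6*I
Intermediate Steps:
g = -21
C(n) = 3 - √(-21 + n)
1/(-732 + C(11)) = 1/(-732 + (3 - √(-21 + 11))) = 1/(-732 + (3 - √(-10))) = 1/(-732 + (3 - I*√10)) = 1/(-729 - I*√10)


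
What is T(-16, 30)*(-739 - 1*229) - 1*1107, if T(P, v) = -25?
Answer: 23093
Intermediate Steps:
T(-16, 30)*(-739 - 1*229) - 1*1107 = -25*(-739 - 1*229) - 1*1107 = -25*(-739 - 229) - 1107 = -25*(-968) - 1107 = 24200 - 1107 = 23093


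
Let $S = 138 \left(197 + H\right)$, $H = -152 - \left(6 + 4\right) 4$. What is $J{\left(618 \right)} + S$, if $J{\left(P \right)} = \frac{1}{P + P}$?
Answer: $\frac{852841}{1236} \approx 690.0$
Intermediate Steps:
$J{\left(P \right)} = \frac{1}{2 P}$
$H = -192$ ($H = -152 - 10 \cdot 4 = -152 - 40 = -192$)
$S = 690$ ($S = 138 \left(197 - 192\right) = 138 \cdot 5 = 690$)
$J{\left(618 \right)} + S = \frac{1}{2 \cdot 618} + 690 = \frac{1}{2} \cdot \frac{1}{618} + 690 = \frac{1}{1236} + 690 = \frac{852841}{1236}$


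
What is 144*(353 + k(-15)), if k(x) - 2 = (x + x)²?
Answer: 180720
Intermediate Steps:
k(x) = 2 + 4*x² (k(x) = 2 + (x + x)² = 2 + (2*x)² = 2 + 4*x²)
144*(353 + k(-15)) = 144*(353 + (2 + 4*(-15)²)) = 144*(353 + (2 + 4*225)) = 144*(353 + (2 + 900)) = 144*(353 + 902) = 144*1255 = 180720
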